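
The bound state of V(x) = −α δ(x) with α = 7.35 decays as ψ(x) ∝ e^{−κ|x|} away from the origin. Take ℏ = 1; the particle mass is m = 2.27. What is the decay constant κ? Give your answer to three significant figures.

Integrating the TISE across x = 0 gives the cusp condition ψ'(0⁺) − ψ'(0⁻) = −(2mα/ℏ²)ψ(0).
With ψ ∝ e^{−κ|x|} this yields −2κ = −2mα/ℏ², so κ = mα/ℏ² = 16.68.

κ = 16.7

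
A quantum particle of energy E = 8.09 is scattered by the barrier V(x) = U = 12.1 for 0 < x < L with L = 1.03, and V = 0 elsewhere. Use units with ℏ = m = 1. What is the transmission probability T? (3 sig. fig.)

T = 0.0103

Since E < U the interior solution is evanescent with decay constant κ = √(2m(U − E))/ℏ = 2.832.
κL = 2.917, sinh(κL) = 9.215.
The exact tunnelling result is T⁻¹ = 1 + U² sinh²(κL) / [4E(U − E)] = 96.81, so T = 0.0103.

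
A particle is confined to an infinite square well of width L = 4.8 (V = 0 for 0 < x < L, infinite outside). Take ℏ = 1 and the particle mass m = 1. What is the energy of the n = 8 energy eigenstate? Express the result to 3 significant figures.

E = 13.7

Requiring ψ(0) = ψ(L) = 0 quantises k = nπ/L, hence E_n = ℏ²k²/2m = n²π²ℏ²/(2mL²).
E_8 = 8² × π² / (2 × 1 × 4.8²) = 13.71.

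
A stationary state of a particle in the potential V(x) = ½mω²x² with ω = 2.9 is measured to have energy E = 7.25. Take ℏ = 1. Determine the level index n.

n = 2

E_n = ℏω(n + ½) ⇒ n = E/(ℏω) − ½ = 7.25/2.9 − 0.5 = 2.000 → n = 2.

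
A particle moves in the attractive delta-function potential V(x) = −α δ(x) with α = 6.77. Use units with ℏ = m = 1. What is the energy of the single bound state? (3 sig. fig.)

E = -22.9

For x ≠ 0 the bound state is ψ ∝ e^{−κ|x|}; integrating the TISE across the delta gives the cusp condition 2κ = 2mα/ℏ², so κ = 6.770.
Then E = −ℏ²κ²/(2m) = −mα²/(2ℏ²) = -22.92.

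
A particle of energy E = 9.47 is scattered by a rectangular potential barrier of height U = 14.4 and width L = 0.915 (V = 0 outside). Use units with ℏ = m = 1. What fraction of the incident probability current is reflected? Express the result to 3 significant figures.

E < U: inside the barrier ψ ∝ e^{±κx} with κ = √(2m(U − E))/ℏ = 3.140.
κL = 2.873, sinh(κL) = 8.818.
The exact tunnelling result is T⁻¹ = 1 + U² sinh²(κL) / [4E(U − E)] = 87.34, so T = 0.0114.
R = 1 − T = 0.989.

R = 0.989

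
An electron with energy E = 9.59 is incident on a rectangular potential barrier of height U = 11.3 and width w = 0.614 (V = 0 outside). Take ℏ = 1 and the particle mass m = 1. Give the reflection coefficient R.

E < U: inside the barrier ψ ∝ e^{±κx} with κ = √(2m(U − E))/ℏ = 1.849.
κw = 1.135, sinh(κw) = 1.396.
Matching ψ, ψ′ at both faces gives T = [1 + U² sinh²(κw) / (4E(U − E))]⁻¹ = 1/4.792 = 0.209.
R = 1 − T = 0.791.

R = 0.791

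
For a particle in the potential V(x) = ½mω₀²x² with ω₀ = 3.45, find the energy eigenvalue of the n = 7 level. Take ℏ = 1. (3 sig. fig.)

Using E_n = (n + ½)ℏω₀: E_7 = 7.5 × 3.45 = 25.88.

E = 25.9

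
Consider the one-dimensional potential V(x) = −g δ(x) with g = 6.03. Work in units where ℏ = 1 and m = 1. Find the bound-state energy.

The bound state is ψ(x) = √κ e^{−κ|x|}. The derivative jump ψ'(0⁺) − ψ'(0⁻) = −(2mg/ℏ²)ψ(0) fixes κ = mg/ℏ² = 6.030.
Then E = −ℏ²κ²/(2m) = −mg²/(2ℏ²) = -18.18.

E = -18.2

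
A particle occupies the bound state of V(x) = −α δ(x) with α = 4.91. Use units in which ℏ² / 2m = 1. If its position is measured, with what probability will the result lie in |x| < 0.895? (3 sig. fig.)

The normalised bound state is ψ = √κ e^{−κ|x|} with κ = mα/ℏ² = 2.455.
P(|x| < d) = ∫_{−d}^{d} κ e^{−2κ|x|} dx = 1 − e^{−2κd} = 1 − e^{−4.394} = 0.9877.

P = 0.988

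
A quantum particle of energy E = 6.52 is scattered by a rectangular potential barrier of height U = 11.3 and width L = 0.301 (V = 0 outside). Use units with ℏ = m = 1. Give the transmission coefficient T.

T = 0.460

E < U: inside the barrier ψ ∝ e^{±κx} with κ = √(2m(U − E))/ℏ = 3.092.
κL = 0.9307, sinh(κL) = 1.071.
Matching ψ, ψ′ at both faces gives T = [1 + U² sinh²(κL) / (4E(U − E))]⁻¹ = 1/2.175 = 0.460.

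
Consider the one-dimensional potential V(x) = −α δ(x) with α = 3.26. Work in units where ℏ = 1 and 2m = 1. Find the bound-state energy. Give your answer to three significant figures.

E = -2.66

The bound state is ψ(x) = √κ e^{−κ|x|}. The derivative jump ψ'(0⁺) − ψ'(0⁻) = −(2mα/ℏ²)ψ(0) fixes κ = mα/ℏ² = 1.630.
Then E = −ℏ²κ²/(2m) = −mα²/(2ℏ²) = -2.657.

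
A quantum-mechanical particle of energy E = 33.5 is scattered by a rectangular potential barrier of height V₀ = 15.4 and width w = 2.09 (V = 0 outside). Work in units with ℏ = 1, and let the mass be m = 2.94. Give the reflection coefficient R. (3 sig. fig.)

R = 0.0167

Above the barrier the interior wavenumber is k₂ = √(2m(E − V₀))/ℏ = 10.32, giving phase k₂w = 21.56.
Matching at both interfaces gives T⁻¹ = 1 + V₀² sin²(k₂w) / [4E(E − V₀)] = 1.017, hence T = 0.983.
R = 1 − T = 0.0167.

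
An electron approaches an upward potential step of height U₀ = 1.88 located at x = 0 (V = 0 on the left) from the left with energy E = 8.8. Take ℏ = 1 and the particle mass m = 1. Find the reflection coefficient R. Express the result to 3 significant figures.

R = 0.00360

On each side the TISE gives plane waves with k = √(2m(E − V))/ℏ: k₁ = √(2·1·8.8) = 4.195, k₂ = √(2·1·6.92) = 3.720.
Continuity of ψ and ψ′ at the step yields the reflection amplitude r = (k₁ − k₂)/(k₁ + k₂) = 0.06001; thus R = |r|² = 0.003601, T = 0.9964.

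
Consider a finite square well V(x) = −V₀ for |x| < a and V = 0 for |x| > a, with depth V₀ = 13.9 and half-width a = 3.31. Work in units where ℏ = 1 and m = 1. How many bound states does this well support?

The dimensionless depth is z₀ = a√(2mV₀)/ℏ = 3.31 × √(27.80) = 17.45.
The even/odd transcendental equations gain one root per π/2 in z₀, giving N = 1 + ⌊2z₀/π⌋ = 1 + ⌊11.11⌋ = 12.

N = 12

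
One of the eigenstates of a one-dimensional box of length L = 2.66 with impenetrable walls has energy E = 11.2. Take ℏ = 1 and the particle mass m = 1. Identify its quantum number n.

For an infinite well E_n = n²π²ℏ²/(2mL²), so n = (L/πℏ)√(2mE).
n = (2.66/π) × √(2 × 1 × 11.2) = 4.007 → n = 4.

n = 4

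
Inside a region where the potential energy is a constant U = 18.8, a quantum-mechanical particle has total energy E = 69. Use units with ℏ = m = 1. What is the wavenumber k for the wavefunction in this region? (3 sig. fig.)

With E > U the solution is oscillatory, ψ ∝ e^{±ikx} with k = √(2m(E − U))/ℏ.
k = √(2 × 1 × 50.2) = 10.02.

k = 10.0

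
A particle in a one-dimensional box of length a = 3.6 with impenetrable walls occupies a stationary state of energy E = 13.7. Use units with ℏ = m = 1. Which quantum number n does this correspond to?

From E_n = n²π²ℏ²/(2ma²) invert to n = √(2ma²E)/(πℏ).
n = (3.6/π) × √(2 × 1 × 13.7) = 5.998 → n = 6.

n = 6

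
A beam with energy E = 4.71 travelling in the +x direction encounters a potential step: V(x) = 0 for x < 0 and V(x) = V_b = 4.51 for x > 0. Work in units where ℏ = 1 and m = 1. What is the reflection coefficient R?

R = 0.433

On each side the TISE gives plane waves with k = √(2m(E − V))/ℏ: k₁ = √(2·1·4.71) = 3.069, k₂ = √(2·1·0.2) = 0.6325.
Matching ψ and ψ′ at x = 0 gives r = (k₁ − k₂)/(k₁ + k₂), so R = r² = 0.4333 and T = 1 − R = 0.5667.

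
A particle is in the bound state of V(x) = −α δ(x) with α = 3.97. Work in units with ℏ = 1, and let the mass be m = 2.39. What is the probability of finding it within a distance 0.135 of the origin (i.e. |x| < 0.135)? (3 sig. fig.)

P = 0.923

The normalised bound state is ψ = √κ e^{−κ|x|} with κ = mα/ℏ² = 9.488.
P(|x| < d) = ∫_{−d}^{d} κ e^{−2κ|x|} dx = 1 − e^{−2κd} = 1 − e^{−2.562} = 0.9228.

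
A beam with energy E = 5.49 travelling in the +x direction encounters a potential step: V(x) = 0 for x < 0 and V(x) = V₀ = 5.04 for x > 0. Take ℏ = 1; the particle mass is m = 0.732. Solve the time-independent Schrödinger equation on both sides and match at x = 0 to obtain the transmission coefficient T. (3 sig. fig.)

The wavenumbers are k₁ = √(2mE)/ℏ = 2.835 on the left and k₂ = √(2m(E − V₀))/ℏ = 0.8117 on the right.
Matching ψ and ψ′ at x = 0 gives r = (k₁ − k₂)/(k₁ + k₂), so R = r² = 0.3079 and T = 1 − R = 0.6921.

T = 0.692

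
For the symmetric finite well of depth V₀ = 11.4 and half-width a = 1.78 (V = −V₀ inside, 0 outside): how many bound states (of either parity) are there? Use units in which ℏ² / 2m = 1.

Define the well-strength parameter z₀ = (a/ℏ)√(2mV₀) = 1.78 × √(2·0.5·11.4) = 6.010.
The even/odd transcendental equations gain one root per π/2 in z₀, giving N = 1 + ⌊2z₀/π⌋ = 1 + ⌊3.826⌋ = 4.

N = 4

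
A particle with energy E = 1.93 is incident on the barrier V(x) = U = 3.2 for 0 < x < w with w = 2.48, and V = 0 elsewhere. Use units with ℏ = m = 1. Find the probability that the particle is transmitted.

E < U: inside the barrier ψ ∝ e^{±κx} with κ = √(2m(U − E))/ℏ = 1.594.
κw = 3.952, sinh(κw) = 26.02.
Matching ψ, ψ′ at both faces gives T = [1 + U² sinh²(κw) / (4E(U − E))]⁻¹ = 1/708.2 = 0.00141.

T = 0.00141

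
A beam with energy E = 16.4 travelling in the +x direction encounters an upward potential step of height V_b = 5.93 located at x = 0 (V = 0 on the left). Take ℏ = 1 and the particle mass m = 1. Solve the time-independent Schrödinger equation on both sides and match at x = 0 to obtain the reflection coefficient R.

R = 0.0125

On each side the TISE gives plane waves with k = √(2m(E − V))/ℏ: k₁ = √(2·1·16.4) = 5.727, k₂ = √(2·1·10.47) = 4.576.
Continuity of ψ and ψ′ at the step yields the reflection amplitude r = (k₁ − k₂)/(k₁ + k₂) = 0.1117; thus R = |r|² = 0.01248, T = 0.9875.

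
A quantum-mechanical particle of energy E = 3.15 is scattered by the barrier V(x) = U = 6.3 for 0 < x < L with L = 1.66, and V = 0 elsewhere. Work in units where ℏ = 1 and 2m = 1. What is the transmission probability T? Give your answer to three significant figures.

T = 0.0110

E < U: inside the barrier ψ ∝ e^{±κx} with κ = √(2m(U − E))/ℏ = 1.775.
κL = 2.946, sinh(κL) = 9.491.
The exact tunnelling result is T⁻¹ = 1 + U² sinh²(κL) / [4E(U − E)] = 91.07, so T = 0.0110.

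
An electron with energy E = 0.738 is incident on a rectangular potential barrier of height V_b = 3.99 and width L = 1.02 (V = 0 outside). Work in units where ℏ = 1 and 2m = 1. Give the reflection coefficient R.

R = 0.940

Since E < V_b the interior solution is evanescent with decay constant κ = √(2m(V_b − E))/ℏ = 1.803.
κL = 1.839, sinh(κL) = 3.067.
The exact tunnelling result is T⁻¹ = 1 + V_b² sinh²(κL) / [4E(V_b − E)] = 16.60, so T = 0.0602.
R = 1 − T = 0.940.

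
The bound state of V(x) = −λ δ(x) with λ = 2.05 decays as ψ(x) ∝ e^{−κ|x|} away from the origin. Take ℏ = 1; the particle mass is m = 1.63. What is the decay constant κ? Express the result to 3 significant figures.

Integrating the TISE across x = 0 gives the cusp condition ψ'(0⁺) − ψ'(0⁻) = −(2mλ/ℏ²)ψ(0).
With ψ ∝ e^{−κ|x|} this yields −2κ = −2mλ/ℏ², so κ = mλ/ℏ² = 3.342.

κ = 3.34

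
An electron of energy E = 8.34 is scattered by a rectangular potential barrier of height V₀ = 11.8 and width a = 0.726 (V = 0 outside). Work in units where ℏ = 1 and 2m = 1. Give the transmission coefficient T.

Since E < V₀ the interior solution is evanescent with decay constant κ = √(2m(V₀ − E))/ℏ = 1.860.
κa = 1.350, sinh(κa) = 1.800.
Matching ψ, ψ′ at both faces gives T = [1 + V₀² sinh²(κa) / (4E(V₀ − E))]⁻¹ = 1/4.908 = 0.204.

T = 0.204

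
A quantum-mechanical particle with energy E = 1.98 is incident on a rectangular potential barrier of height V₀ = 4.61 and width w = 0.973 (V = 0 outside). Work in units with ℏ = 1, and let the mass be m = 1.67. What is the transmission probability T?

T = 0.0122

Since E < V₀ the interior solution is evanescent with decay constant κ = √(2m(V₀ − E))/ℏ = 2.964.
κw = 2.884, sinh(κw) = 8.913.
The exact tunnelling result is T⁻¹ = 1 + V₀² sinh²(κw) / [4E(V₀ − E)] = 82.05, so T = 0.0122.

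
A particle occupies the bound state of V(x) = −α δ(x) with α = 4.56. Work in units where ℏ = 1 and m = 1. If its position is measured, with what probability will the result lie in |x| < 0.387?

The normalised bound state is ψ = √κ e^{−κ|x|} with κ = mα/ℏ² = 4.560.
P(|x| < d) = ∫_{−d}^{d} κ e^{−2κ|x|} dx = 1 − e^{−2κd} = 1 − e^{−3.529} = 0.9707.

P = 0.971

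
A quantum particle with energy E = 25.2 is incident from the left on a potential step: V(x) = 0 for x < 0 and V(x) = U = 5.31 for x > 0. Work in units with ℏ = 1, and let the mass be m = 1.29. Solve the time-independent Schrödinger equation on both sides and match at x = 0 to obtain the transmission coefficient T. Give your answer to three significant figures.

T = 0.997

On each side the TISE gives plane waves with k = √(2m(E − V))/ℏ: k₁ = √(2·1.29·25.2) = 8.063, k₂ = √(2·1.29·19.89) = 7.164.
Matching ψ and ψ′ at x = 0 gives r = (k₁ − k₂)/(k₁ + k₂), so R = r² = 0.003491 and T = 1 − R = 0.9965.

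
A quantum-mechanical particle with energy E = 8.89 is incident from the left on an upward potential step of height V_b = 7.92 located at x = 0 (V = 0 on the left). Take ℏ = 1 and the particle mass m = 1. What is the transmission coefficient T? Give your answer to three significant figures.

T = 0.747

The wavenumbers are k₁ = √(2mE)/ℏ = 4.217 on the left and k₂ = √(2m(E − V_b))/ℏ = 1.393 on the right.
Matching ψ and ψ′ at x = 0 gives r = (k₁ − k₂)/(k₁ + k₂), so R = r² = 0.2534 and T = 1 − R = 0.7466.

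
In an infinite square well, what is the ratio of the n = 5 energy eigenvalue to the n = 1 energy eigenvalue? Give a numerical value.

25

E_n = n²π²ℏ²/(2mL²) so the ratio is n₂²/n₁² = 25/1 = 25.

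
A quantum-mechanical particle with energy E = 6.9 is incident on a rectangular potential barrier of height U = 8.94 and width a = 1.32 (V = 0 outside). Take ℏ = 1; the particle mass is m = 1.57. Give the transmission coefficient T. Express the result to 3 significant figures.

Since E < U the interior solution is evanescent with decay constant κ = √(2m(U − E))/ℏ = 2.531.
κa = 3.341, sinh(κa) = 14.10.
Matching ψ, ψ′ at both faces gives T = [1 + U² sinh²(κa) / (4E(U − E))]⁻¹ = 1/283.4 = 0.00353.

T = 0.00353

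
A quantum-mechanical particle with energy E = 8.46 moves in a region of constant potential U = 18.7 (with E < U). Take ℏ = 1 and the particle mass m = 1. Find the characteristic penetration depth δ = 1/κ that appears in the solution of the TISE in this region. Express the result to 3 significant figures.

δ = 0.221

Since E < U the TISE in this region is ψ'' = κ²ψ with κ = √(2m(U − E))/ℏ.
κ = √(2 × 1 × 10.24) = 4.525. The penetration depth is δ = 1/κ = 0.221.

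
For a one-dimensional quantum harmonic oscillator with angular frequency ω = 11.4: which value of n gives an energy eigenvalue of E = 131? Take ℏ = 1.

E_n = ℏω(n + ½) ⇒ n = E/(ℏω) − ½ = 131/11.4 − 0.5 = 10.991 → n = 11.

n = 11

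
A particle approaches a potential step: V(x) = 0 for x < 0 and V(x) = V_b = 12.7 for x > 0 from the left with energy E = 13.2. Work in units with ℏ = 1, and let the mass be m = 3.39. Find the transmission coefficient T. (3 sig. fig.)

T = 0.546

The wavenumbers are k₁ = √(2mE)/ℏ = 9.460 on the left and k₂ = √(2m(E − V_b))/ℏ = 1.841 on the right.
Matching ψ and ψ′ at x = 0 gives r = (k₁ − k₂)/(k₁ + k₂), so R = r² = 0.4545 and T = 1 − R = 0.5455.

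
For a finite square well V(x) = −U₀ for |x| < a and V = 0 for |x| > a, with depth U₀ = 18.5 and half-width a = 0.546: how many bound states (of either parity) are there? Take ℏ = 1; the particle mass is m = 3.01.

N = 4

The dimensionless depth is z₀ = a√(2mU₀)/ℏ = 0.546 × √(111.4) = 5.762.
A new bound state (alternating even/odd) appears each time z₀ passes a multiple of π/2, so N = ⌊2z₀/π⌋ + 1 = ⌊3.668⌋ + 1 = 4.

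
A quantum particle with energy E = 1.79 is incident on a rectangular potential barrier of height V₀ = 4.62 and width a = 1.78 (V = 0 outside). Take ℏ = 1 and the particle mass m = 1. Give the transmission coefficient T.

T = 0.000796

Since E < V₀ the interior solution is evanescent with decay constant κ = √(2m(V₀ − E))/ℏ = 2.379.
κa = 4.235, sinh(κa) = 34.52.
The exact tunnelling result is T⁻¹ = 1 + V₀² sinh²(κa) / [4E(V₀ − E)] = 1256, so T = 0.000796.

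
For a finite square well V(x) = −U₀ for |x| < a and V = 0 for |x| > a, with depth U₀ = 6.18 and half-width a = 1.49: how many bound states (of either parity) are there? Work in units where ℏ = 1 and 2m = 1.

N = 3

The dimensionless depth is z₀ = a√(2mU₀)/ℏ = 1.49 × √(6.180) = 3.704.
A new bound state (alternating even/odd) appears each time z₀ passes a multiple of π/2, so N = ⌊2z₀/π⌋ + 1 = ⌊2.358⌋ + 1 = 3.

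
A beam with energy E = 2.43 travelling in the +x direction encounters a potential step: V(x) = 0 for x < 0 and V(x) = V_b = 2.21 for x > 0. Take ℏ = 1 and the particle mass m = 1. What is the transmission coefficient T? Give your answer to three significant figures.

The wavenumbers are k₁ = √(2mE)/ℏ = 2.205 on the left and k₂ = √(2m(E − V_b))/ℏ = 0.6633 on the right.
Matching ψ and ψ′ at x = 0 gives r = (k₁ − k₂)/(k₁ + k₂), so R = r² = 0.2888 and T = 1 − R = 0.7112.

T = 0.711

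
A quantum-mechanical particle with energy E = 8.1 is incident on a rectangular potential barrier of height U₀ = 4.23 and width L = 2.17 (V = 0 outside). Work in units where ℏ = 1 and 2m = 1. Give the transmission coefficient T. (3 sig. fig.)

Above the barrier the interior wavenumber is k₂ = √(2m(E − U₀))/ℏ = 1.967, giving phase k₂L = 4.269.
Matching at both interfaces gives T⁻¹ = 1 + U₀² sin²(k₂L) / [4E(E − U₀)] = 1.116, hence T = 0.896.

T = 0.896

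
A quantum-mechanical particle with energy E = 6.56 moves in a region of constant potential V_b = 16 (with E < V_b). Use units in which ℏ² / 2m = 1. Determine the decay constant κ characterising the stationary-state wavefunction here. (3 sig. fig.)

κ = 3.07

Since E < V_b the TISE in this region is ψ'' = κ²ψ with κ = √(2m(V_b − E))/ℏ.
κ = √(2 × 0.5 × 9.44) = 3.072.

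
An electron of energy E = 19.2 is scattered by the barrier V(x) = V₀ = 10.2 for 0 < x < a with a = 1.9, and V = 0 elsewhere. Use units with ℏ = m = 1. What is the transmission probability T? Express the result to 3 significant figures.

T = 0.874

Above the barrier the interior wavenumber is k₂ = √(2m(E − V₀))/ℏ = 4.243, giving phase k₂a = 8.061.
T = [1 + V₀² sin²(k₂a) / (4E(E − V₀))]⁻¹ = 1/1.144 = 0.874.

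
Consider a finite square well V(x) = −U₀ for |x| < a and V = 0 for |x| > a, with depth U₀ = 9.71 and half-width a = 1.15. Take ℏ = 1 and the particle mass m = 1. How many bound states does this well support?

Define the well-strength parameter z₀ = (a/ℏ)√(2mU₀) = 1.15 × √(2·1·9.71) = 5.068.
The even/odd transcendental equations gain one root per π/2 in z₀, giving N = 1 + ⌊2z₀/π⌋ = 1 + ⌊3.226⌋ = 4.

N = 4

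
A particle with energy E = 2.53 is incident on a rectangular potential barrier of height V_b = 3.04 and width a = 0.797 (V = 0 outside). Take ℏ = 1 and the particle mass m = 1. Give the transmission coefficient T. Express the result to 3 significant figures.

T = 0.411

E < V_b: inside the barrier ψ ∝ e^{±κx} with κ = √(2m(V_b − E))/ℏ = 1.010.
κa = 0.8049, sinh(κa) = 0.8947.
Matching ψ, ψ′ at both faces gives T = [1 + V_b² sinh²(κa) / (4E(V_b − E))]⁻¹ = 1/2.433 = 0.411.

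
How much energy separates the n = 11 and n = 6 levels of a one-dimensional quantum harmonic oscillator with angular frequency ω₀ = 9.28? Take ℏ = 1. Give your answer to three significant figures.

ΔE = 46.4

E_n = ℏω₀(n + ½), so ΔE = (11 − 6) ℏω₀ = 5 × 9.28 = 46.40.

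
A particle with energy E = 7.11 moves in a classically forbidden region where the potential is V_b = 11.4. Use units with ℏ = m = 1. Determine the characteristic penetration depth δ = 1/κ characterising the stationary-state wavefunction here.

δ = 0.341

Since E < V_b the TISE in this region is ψ'' = κ²ψ with κ = √(2m(V_b − E))/ℏ.
κ = √(2 × 1 × 4.29) = 2.929. The penetration depth is δ = 1/κ = 0.341.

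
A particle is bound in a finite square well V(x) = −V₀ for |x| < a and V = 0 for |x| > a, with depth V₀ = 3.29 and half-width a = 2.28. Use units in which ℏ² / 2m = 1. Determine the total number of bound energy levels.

Define the well-strength parameter z₀ = (a/ℏ)√(2mV₀) = 2.28 × √(2·0.5·3.29) = 4.136.
A new bound state (alternating even/odd) appears each time z₀ passes a multiple of π/2, so N = ⌊2z₀/π⌋ + 1 = ⌊2.633⌋ + 1 = 3.

N = 3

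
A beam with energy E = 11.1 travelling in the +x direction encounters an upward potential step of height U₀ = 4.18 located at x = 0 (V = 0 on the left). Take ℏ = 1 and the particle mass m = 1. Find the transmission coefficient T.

T = 0.986

On each side the TISE gives plane waves with k = √(2m(E − V))/ℏ: k₁ = √(2·1·11.1) = 4.712, k₂ = √(2·1·6.92) = 3.720.
Matching ψ and ψ′ at x = 0 gives r = (k₁ − k₂)/(k₁ + k₂), so R = r² = 0.01383 and T = 1 − R = 0.9862.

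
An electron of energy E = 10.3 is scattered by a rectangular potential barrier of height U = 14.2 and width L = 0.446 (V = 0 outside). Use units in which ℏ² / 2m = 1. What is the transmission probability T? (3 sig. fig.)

T = 0.444

E < U: inside the barrier ψ ∝ e^{±κx} with κ = √(2m(U − E))/ℏ = 1.975.
κL = 0.8808, sinh(κL) = 0.9992.
The exact tunnelling result is T⁻¹ = 1 + U² sinh²(κL) / [4E(U − E)] = 2.253, so T = 0.444.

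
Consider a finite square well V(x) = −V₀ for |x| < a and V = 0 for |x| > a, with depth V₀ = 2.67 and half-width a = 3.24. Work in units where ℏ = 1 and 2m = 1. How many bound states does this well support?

N = 4

The dimensionless depth is z₀ = a√(2mV₀)/ℏ = 3.24 × √(2.670) = 5.294.
The even/odd transcendental equations gain one root per π/2 in z₀, giving N = 1 + ⌊2z₀/π⌋ = 1 + ⌊3.370⌋ = 4.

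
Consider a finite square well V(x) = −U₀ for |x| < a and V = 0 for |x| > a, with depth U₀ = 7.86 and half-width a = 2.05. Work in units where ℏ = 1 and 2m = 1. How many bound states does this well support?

Define the well-strength parameter z₀ = (a/ℏ)√(2mU₀) = 2.05 × √(2·0.5·7.86) = 5.747.
The even/odd transcendental equations gain one root per π/2 in z₀, giving N = 1 + ⌊2z₀/π⌋ = 1 + ⌊3.659⌋ = 4.

N = 4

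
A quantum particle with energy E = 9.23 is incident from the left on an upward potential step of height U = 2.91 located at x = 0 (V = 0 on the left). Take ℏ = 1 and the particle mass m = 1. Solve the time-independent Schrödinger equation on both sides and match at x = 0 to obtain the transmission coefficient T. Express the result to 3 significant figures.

On each side the TISE gives plane waves with k = √(2m(E − V))/ℏ: k₁ = √(2·1·9.23) = 4.297, k₂ = √(2·1·6.32) = 3.555.
Continuity of ψ and ψ′ at the step yields the reflection amplitude r = (k₁ − k₂)/(k₁ + k₂) = 0.09440; thus R = |r|² = 0.008912, T = 0.9911.

T = 0.991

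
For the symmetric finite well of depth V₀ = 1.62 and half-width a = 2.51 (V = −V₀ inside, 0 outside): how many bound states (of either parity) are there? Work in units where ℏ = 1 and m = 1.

N = 3

The dimensionless depth is z₀ = a√(2mV₀)/ℏ = 2.51 × √(3.240) = 4.518.
The even/odd transcendental equations gain one root per π/2 in z₀, giving N = 1 + ⌊2z₀/π⌋ = 1 + ⌊2.876⌋ = 3.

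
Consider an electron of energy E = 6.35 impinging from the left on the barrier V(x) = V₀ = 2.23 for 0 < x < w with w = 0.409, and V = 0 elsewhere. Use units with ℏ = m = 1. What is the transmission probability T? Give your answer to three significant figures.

T = 0.961

Above the barrier the interior wavenumber is k₂ = √(2m(E − V₀))/ℏ = 2.871, giving phase k₂w = 1.174.
T = [1 + V₀² sin²(k₂w) / (4E(E − V₀))]⁻¹ = 1/1.040 = 0.961.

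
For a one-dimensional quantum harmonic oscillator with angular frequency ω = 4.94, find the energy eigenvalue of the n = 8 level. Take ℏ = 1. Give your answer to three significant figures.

E = 42.0

Using E_n = (n + ½)ℏω: E_8 = 8.5 × 4.94 = 41.99.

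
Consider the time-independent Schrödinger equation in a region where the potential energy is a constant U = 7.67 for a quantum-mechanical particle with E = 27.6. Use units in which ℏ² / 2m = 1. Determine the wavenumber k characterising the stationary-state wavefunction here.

k = 4.46

With E > U the solution is oscillatory, ψ ∝ e^{±ikx} with k = √(2m(E − U))/ℏ.
k = √(2 × 0.5 × 19.93) = 4.464.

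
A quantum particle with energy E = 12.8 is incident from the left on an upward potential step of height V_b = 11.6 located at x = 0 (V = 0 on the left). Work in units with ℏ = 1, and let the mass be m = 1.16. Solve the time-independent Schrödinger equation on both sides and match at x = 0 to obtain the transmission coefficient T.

On each side the TISE gives plane waves with k = √(2m(E − V))/ℏ: k₁ = √(2·1.16·12.8) = 5.449, k₂ = √(2·1.16·1.2) = 1.669.
Matching ψ and ψ′ at x = 0 gives r = (k₁ − k₂)/(k₁ + k₂), so R = r² = 0.2821 and T = 1 − R = 0.7179.

T = 0.718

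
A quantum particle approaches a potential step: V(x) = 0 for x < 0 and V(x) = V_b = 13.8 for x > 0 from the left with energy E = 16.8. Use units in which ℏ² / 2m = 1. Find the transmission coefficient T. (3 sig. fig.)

T = 0.835

The wavenumbers are k₁ = √(2mE)/ℏ = 4.099 on the left and k₂ = √(2m(E − V_b))/ℏ = 1.732 on the right.
Continuity of ψ and ψ′ at the step yields the reflection amplitude r = (k₁ − k₂)/(k₁ + k₂) = 0.4059; thus R = |r|² = 0.1648, T = 0.8352.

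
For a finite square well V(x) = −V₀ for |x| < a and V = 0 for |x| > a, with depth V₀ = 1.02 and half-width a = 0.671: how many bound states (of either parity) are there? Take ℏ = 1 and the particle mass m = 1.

Define the well-strength parameter z₀ = (a/ℏ)√(2mV₀) = 0.671 × √(2·1·1.02) = 0.9584.
A new bound state (alternating even/odd) appears each time z₀ passes a multiple of π/2, so N = ⌊2z₀/π⌋ + 1 = ⌊0.6101⌋ + 1 = 1.

N = 1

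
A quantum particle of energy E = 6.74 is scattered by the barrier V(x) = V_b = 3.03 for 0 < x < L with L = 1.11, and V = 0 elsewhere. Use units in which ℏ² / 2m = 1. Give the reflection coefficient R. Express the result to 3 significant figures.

Above the barrier the interior wavenumber is k₂ = √(2m(E − V_b))/ℏ = 1.926, giving phase k₂L = 2.138.
T = [1 + V_b² sin²(k₂L) / (4E(E − V_b))]⁻¹ = 1/1.065 = 0.939.
R = 1 − T = 0.0613.

R = 0.0613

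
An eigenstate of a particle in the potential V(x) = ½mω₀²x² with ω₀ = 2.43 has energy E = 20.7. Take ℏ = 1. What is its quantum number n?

n = 8

Invert E_n = (n + ½)ℏω₀: n = E/ℏω₀ − ½ = 8.019, so n = 8.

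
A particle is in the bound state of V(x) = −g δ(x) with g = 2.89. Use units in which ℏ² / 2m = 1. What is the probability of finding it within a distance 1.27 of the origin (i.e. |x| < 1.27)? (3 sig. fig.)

P = 0.975

The normalised bound state is ψ = √κ e^{−κ|x|} with κ = mg/ℏ² = 1.445.
P(|x| < d) = ∫_{−d}^{d} κ e^{−2κ|x|} dx = 1 − e^{−2κd} = 1 − e^{−3.670} = 0.9745.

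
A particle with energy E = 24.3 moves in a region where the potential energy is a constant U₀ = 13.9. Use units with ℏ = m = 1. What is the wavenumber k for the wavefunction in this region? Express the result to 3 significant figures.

With E > U₀ the solution is oscillatory, ψ ∝ e^{±ikx} with k = √(2m(E − U₀))/ℏ.
k = √(2 × 1 × 10.4) = 4.561.

k = 4.56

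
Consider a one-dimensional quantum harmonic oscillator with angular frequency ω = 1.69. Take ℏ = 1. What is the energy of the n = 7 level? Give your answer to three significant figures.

E = 12.7

Using E_n = (n + ½)ℏω: E_7 = 7.5 × 1.69 = 12.68.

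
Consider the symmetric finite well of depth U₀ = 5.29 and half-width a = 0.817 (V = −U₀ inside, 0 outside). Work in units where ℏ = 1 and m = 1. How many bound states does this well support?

Define the well-strength parameter z₀ = (a/ℏ)√(2mU₀) = 0.817 × √(2·1·5.29) = 2.657.
The even/odd transcendental equations gain one root per π/2 in z₀, giving N = 1 + ⌊2z₀/π⌋ = 1 + ⌊1.692⌋ = 2.

N = 2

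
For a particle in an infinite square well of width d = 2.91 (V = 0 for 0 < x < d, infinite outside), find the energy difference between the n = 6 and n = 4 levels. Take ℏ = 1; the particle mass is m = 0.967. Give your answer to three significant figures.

E_n = n²π²ℏ²/(2md²), so ΔE = (6² − 4²) π²ℏ²/(2md²).
ΔE = 20 × π² / (2 × 0.967 × 2.91²) = 12.05.

ΔE = 12.1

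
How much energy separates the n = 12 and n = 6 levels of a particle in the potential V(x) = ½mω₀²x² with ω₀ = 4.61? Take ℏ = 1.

ΔE = 27.7

E_n = ℏω₀(n + ½), so ΔE = (12 − 6) ℏω₀ = 6 × 4.61 = 27.66.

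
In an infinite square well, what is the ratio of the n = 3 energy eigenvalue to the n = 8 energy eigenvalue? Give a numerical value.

E_n = n²π²ℏ²/(2mL²) so the ratio is n₂²/n₁² = 9/64 = 0.140625.

0.140625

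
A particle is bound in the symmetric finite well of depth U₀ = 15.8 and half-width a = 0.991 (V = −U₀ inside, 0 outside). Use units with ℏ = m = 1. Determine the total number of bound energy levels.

The dimensionless depth is z₀ = a√(2mU₀)/ℏ = 0.991 × √(31.60) = 5.571.
The even/odd transcendental equations gain one root per π/2 in z₀, giving N = 1 + ⌊2z₀/π⌋ = 1 + ⌊3.546⌋ = 4.

N = 4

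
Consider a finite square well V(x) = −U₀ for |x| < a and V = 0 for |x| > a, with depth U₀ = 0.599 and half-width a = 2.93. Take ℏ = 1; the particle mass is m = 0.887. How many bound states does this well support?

The dimensionless depth is z₀ = a√(2mU₀)/ℏ = 2.93 × √(1.063) = 3.020.
The even/odd transcendental equations gain one root per π/2 in z₀, giving N = 1 + ⌊2z₀/π⌋ = 1 + ⌊1.923⌋ = 2.

N = 2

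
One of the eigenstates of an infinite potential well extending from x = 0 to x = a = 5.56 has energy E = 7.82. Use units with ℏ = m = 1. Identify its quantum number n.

n = 7

For an infinite well E_n = n²π²ℏ²/(2ma²), so n = (a/πℏ)√(2mE).
n = (5.56/π) × √(2 × 1 × 7.82) = 6.999 → n = 7.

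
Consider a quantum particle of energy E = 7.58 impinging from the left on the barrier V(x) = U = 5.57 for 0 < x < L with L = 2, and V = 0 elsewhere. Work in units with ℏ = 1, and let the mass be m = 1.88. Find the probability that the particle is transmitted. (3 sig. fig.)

T = 0.797

Above the barrier the interior wavenumber is k₂ = √(2m(E − U))/ℏ = 2.749, giving phase k₂L = 5.498.
Matching at both interfaces gives T⁻¹ = 1 + U² sin²(k₂L) / [4E(E − U)] = 1.254, hence T = 0.797.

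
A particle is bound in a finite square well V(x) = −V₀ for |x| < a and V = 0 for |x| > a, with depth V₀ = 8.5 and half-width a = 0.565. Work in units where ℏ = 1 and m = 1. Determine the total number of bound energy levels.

The dimensionless depth is z₀ = a√(2mV₀)/ℏ = 0.565 × √(17.00) = 2.330.
A new bound state (alternating even/odd) appears each time z₀ passes a multiple of π/2, so N = ⌊2z₀/π⌋ + 1 = ⌊1.483⌋ + 1 = 2.

N = 2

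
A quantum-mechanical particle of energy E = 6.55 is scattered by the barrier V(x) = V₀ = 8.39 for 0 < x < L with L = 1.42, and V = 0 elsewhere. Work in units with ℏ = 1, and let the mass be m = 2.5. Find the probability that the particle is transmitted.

E < V₀: inside the barrier ψ ∝ e^{±κx} with κ = √(2m(V₀ − E))/ℏ = 3.033.
κL = 4.307, sinh(κL) = 37.10.
The exact tunnelling result is T⁻¹ = 1 + V₀² sinh²(κL) / [4E(V₀ − E)] = 2011, so T = 0.000497.

T = 0.000497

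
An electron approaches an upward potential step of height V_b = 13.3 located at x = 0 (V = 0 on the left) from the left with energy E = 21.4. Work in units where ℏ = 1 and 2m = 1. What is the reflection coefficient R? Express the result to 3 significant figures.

R = 0.0567

The wavenumbers are k₁ = √(2mE)/ℏ = 4.626 on the left and k₂ = √(2m(E − V_b))/ℏ = 2.846 on the right.
Continuity of ψ and ψ′ at the step yields the reflection amplitude r = (k₁ − k₂)/(k₁ + k₂) = 0.2382; thus R = |r|² = 0.05675, T = 0.9433.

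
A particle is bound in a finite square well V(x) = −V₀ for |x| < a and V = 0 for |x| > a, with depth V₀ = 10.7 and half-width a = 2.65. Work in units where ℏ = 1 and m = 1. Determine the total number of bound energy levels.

N = 8

Define the well-strength parameter z₀ = (a/ℏ)√(2mV₀) = 2.65 × √(2·1·10.7) = 12.26.
A new bound state (alternating even/odd) appears each time z₀ passes a multiple of π/2, so N = ⌊2z₀/π⌋ + 1 = ⌊7.804⌋ + 1 = 8.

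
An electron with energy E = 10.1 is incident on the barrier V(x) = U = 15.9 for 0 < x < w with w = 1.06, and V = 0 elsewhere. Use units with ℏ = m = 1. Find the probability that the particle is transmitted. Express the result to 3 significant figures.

Since E < U the interior solution is evanescent with decay constant κ = √(2m(U − E))/ℏ = 3.406.
κw = 3.610, sinh(κw) = 18.47.
The exact tunnelling result is T⁻¹ = 1 + U² sinh²(κw) / [4E(U − E)] = 369.2, so T = 0.00271.

T = 0.00271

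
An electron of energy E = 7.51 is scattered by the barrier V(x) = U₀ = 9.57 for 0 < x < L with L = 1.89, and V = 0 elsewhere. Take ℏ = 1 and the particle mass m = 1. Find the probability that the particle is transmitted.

T = 0.00126

Since E < U₀ the interior solution is evanescent with decay constant κ = √(2m(U₀ − E))/ℏ = 2.030.
κL = 3.836, sinh(κL) = 23.17.
The exact tunnelling result is T⁻¹ = 1 + U₀² sinh²(κL) / [4E(U₀ − E)] = 795.2, so T = 0.00126.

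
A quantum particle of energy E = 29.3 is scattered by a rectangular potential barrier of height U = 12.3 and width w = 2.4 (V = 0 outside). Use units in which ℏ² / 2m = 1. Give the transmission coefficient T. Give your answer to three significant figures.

Above the barrier the interior wavenumber is k₂ = √(2m(E − U))/ℏ = 4.123, giving phase k₂w = 9.895.
Matching at both interfaces gives T⁻¹ = 1 + U² sin²(k₂w) / [4E(E − U)] = 1.016, hence T = 0.985.

T = 0.985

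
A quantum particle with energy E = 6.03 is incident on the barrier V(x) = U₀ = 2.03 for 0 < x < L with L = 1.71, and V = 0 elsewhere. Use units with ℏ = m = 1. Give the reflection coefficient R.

Above the barrier the interior wavenumber is k₂ = √(2m(E − U₀))/ℏ = 2.828, giving phase k₂L = 4.837.
T = [1 + U₀² sin²(k₂L) / (4E(E − U₀))]⁻¹ = 1/1.042 = 0.960.
R = 1 − T = 0.0404.

R = 0.0404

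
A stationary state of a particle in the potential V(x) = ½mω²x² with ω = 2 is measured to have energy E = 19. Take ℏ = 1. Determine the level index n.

n = 9

Invert E_n = (n + ½)ℏω: n = E/ℏω − ½ = 9.000, so n = 9.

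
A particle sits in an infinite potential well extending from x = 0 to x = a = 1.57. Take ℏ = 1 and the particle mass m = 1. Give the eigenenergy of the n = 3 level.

E = 18.0

The infinite-well eigenfunctions ψ_n = √(2/a) sin(nπx/a) vanish at both walls, giving E_n = n²π²ℏ²/(2ma²).
E_3 = 3² × π² / (2 × 1 × 1.57²) = 18.02.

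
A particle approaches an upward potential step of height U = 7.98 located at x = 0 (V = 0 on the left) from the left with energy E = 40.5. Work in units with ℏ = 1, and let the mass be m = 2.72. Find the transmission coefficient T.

The wavenumbers are k₁ = √(2mE)/ℏ = 14.84 on the left and k₂ = √(2m(E − U))/ℏ = 13.30 on the right.
Matching ψ and ψ′ at x = 0 gives r = (k₁ − k₂)/(k₁ + k₂), so R = r² = 0.003004 and T = 1 − R = 0.9970.

T = 0.997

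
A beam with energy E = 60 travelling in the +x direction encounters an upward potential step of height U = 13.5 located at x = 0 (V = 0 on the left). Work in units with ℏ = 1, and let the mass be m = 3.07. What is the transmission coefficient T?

T = 0.996

The wavenumbers are k₁ = √(2mE)/ℏ = 19.19 on the left and k₂ = √(2m(E − U))/ℏ = 16.90 on the right.
Matching ψ and ψ′ at x = 0 gives r = (k₁ − k₂)/(k₁ + k₂), so R = r² = 0.004050 and T = 1 − R = 0.9960.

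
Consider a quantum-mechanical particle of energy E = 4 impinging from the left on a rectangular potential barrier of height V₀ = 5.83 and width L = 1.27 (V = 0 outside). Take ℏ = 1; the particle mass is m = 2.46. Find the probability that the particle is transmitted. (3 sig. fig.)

T = 0.00169

E < V₀: inside the barrier ψ ∝ e^{±κx} with κ = √(2m(V₀ − E))/ℏ = 3.001.
κL = 3.811, sinh(κL) = 22.58.
The exact tunnelling result is T⁻¹ = 1 + V₀² sinh²(κL) / [4E(V₀ − E)] = 592.9, so T = 0.00169.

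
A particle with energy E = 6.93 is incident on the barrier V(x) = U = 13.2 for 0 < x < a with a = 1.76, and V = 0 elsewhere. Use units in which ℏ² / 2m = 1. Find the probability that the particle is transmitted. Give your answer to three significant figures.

E < U: inside the barrier ψ ∝ e^{±κx} with κ = √(2m(U − E))/ℏ = 2.504.
κa = 4.407, sinh(κa) = 41.01.
The exact tunnelling result is T⁻¹ = 1 + U² sinh²(κa) / [4E(U − E)] = 1687, so T = 0.000593.

T = 0.000593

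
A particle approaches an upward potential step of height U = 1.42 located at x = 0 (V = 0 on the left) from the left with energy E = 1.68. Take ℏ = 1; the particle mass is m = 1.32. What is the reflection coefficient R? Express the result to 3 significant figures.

On each side the TISE gives plane waves with k = √(2m(E − V))/ℏ: k₁ = √(2·1.32·1.68) = 2.106, k₂ = √(2·1.32·0.26) = 0.8285.
Matching ψ and ψ′ at x = 0 gives r = (k₁ − k₂)/(k₁ + k₂), so R = r² = 0.1895 and T = 1 − R = 0.8105.

R = 0.190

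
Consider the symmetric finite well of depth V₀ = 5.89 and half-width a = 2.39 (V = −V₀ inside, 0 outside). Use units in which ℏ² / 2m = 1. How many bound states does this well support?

The dimensionless depth is z₀ = a√(2mV₀)/ℏ = 2.39 × √(5.890) = 5.800.
The even/odd transcendental equations gain one root per π/2 in z₀, giving N = 1 + ⌊2z₀/π⌋ = 1 + ⌊3.693⌋ = 4.

N = 4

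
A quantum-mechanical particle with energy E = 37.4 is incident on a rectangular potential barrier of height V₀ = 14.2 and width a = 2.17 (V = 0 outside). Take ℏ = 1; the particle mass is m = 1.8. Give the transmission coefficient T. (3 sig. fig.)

T = 0.961

Above the barrier the interior wavenumber is k₂ = √(2m(E − V₀))/ℏ = 9.139, giving phase k₂a = 19.83.
Matching at both interfaces gives T⁻¹ = 1 + V₀² sin²(k₂a) / [4E(E − V₀)] = 1.040, hence T = 0.961.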